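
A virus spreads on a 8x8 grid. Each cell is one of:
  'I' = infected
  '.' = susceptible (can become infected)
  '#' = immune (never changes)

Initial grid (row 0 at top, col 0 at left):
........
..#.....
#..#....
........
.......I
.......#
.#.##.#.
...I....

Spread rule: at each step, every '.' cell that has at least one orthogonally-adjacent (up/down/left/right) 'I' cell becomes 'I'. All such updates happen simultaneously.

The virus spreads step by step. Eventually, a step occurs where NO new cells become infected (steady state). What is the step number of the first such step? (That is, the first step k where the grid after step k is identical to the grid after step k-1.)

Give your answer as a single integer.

Step 0 (initial): 2 infected
Step 1: +4 new -> 6 infected
Step 2: +7 new -> 13 infected
Step 3: +9 new -> 22 infected
Step 4: +11 new -> 33 infected
Step 5: +8 new -> 41 infected
Step 6: +5 new -> 46 infected
Step 7: +4 new -> 50 infected
Step 8: +2 new -> 52 infected
Step 9: +3 new -> 55 infected
Step 10: +1 new -> 56 infected
Step 11: +0 new -> 56 infected

Answer: 11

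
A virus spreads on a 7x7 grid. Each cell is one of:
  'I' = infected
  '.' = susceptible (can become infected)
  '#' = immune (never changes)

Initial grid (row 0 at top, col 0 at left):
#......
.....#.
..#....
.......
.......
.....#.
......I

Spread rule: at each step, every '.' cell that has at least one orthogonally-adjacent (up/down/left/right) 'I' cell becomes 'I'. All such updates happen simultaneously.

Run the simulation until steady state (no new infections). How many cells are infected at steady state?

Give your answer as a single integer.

Answer: 45

Derivation:
Step 0 (initial): 1 infected
Step 1: +2 new -> 3 infected
Step 2: +2 new -> 5 infected
Step 3: +4 new -> 9 infected
Step 4: +5 new -> 14 infected
Step 5: +6 new -> 20 infected
Step 6: +6 new -> 26 infected
Step 7: +6 new -> 32 infected
Step 8: +4 new -> 36 infected
Step 9: +4 new -> 40 infected
Step 10: +3 new -> 43 infected
Step 11: +2 new -> 45 infected
Step 12: +0 new -> 45 infected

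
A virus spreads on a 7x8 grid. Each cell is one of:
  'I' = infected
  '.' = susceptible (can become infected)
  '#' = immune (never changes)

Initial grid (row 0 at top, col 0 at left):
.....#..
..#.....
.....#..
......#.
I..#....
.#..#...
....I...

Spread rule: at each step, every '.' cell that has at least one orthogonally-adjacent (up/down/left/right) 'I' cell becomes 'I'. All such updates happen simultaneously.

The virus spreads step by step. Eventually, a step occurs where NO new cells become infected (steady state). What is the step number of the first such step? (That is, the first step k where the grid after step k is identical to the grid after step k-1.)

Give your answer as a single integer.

Answer: 11

Derivation:
Step 0 (initial): 2 infected
Step 1: +5 new -> 7 infected
Step 2: +8 new -> 15 infected
Step 3: +8 new -> 23 infected
Step 4: +8 new -> 31 infected
Step 5: +4 new -> 35 infected
Step 6: +4 new -> 39 infected
Step 7: +3 new -> 42 infected
Step 8: +4 new -> 46 infected
Step 9: +2 new -> 48 infected
Step 10: +1 new -> 49 infected
Step 11: +0 new -> 49 infected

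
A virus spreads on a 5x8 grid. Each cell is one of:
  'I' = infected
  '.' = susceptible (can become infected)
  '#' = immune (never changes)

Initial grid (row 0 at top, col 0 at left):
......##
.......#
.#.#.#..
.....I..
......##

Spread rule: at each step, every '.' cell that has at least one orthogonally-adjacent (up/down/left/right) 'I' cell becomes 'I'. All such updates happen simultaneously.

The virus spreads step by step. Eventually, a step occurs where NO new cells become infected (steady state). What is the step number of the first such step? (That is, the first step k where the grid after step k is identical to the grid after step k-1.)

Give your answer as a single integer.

Step 0 (initial): 1 infected
Step 1: +3 new -> 4 infected
Step 2: +5 new -> 9 infected
Step 3: +5 new -> 14 infected
Step 4: +6 new -> 20 infected
Step 5: +5 new -> 25 infected
Step 6: +4 new -> 29 infected
Step 7: +2 new -> 31 infected
Step 8: +1 new -> 32 infected
Step 9: +0 new -> 32 infected

Answer: 9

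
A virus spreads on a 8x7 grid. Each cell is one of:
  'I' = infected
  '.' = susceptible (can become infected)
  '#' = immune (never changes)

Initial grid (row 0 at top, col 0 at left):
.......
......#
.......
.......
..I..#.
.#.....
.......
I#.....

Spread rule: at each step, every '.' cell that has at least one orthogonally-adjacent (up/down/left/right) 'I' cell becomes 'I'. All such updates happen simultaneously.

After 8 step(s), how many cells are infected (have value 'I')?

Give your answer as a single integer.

Answer: 52

Derivation:
Step 0 (initial): 2 infected
Step 1: +5 new -> 7 infected
Step 2: +9 new -> 16 infected
Step 3: +8 new -> 24 infected
Step 4: +9 new -> 33 infected
Step 5: +9 new -> 42 infected
Step 6: +7 new -> 49 infected
Step 7: +2 new -> 51 infected
Step 8: +1 new -> 52 infected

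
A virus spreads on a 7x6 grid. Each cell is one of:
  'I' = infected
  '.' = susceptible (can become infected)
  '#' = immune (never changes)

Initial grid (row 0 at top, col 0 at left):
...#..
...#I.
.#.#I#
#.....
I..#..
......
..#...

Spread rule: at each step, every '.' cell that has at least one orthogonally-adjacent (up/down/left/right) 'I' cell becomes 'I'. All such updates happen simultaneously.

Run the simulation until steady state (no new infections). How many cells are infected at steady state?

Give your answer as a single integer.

Step 0 (initial): 3 infected
Step 1: +5 new -> 8 infected
Step 2: +8 new -> 16 infected
Step 3: +5 new -> 21 infected
Step 4: +4 new -> 25 infected
Step 5: +3 new -> 28 infected
Step 6: +2 new -> 30 infected
Step 7: +2 new -> 32 infected
Step 8: +2 new -> 34 infected
Step 9: +0 new -> 34 infected

Answer: 34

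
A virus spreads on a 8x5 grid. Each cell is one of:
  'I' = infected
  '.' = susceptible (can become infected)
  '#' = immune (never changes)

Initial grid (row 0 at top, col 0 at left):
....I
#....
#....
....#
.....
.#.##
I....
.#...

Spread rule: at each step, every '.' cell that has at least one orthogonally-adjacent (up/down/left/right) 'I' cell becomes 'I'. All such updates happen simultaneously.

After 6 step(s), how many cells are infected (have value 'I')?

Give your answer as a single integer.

Answer: 33

Derivation:
Step 0 (initial): 2 infected
Step 1: +5 new -> 7 infected
Step 2: +5 new -> 12 infected
Step 3: +8 new -> 20 infected
Step 4: +8 new -> 28 infected
Step 5: +4 new -> 32 infected
Step 6: +1 new -> 33 infected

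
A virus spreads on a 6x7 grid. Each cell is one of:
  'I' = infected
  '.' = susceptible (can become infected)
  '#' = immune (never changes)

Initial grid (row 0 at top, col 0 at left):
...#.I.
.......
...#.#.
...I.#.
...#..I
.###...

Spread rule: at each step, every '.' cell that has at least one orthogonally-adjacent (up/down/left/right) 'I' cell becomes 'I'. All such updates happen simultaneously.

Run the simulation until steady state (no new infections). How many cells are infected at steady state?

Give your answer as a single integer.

Answer: 34

Derivation:
Step 0 (initial): 3 infected
Step 1: +8 new -> 11 infected
Step 2: +9 new -> 20 infected
Step 3: +6 new -> 26 infected
Step 4: +4 new -> 30 infected
Step 5: +3 new -> 33 infected
Step 6: +1 new -> 34 infected
Step 7: +0 new -> 34 infected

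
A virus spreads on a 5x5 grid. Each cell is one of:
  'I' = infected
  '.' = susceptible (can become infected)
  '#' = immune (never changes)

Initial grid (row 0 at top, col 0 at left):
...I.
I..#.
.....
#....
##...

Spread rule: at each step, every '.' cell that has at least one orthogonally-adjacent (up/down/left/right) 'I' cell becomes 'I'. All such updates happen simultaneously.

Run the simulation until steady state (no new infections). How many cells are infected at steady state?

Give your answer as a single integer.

Answer: 21

Derivation:
Step 0 (initial): 2 infected
Step 1: +5 new -> 7 infected
Step 2: +4 new -> 11 infected
Step 3: +3 new -> 14 infected
Step 4: +3 new -> 17 infected
Step 5: +3 new -> 20 infected
Step 6: +1 new -> 21 infected
Step 7: +0 new -> 21 infected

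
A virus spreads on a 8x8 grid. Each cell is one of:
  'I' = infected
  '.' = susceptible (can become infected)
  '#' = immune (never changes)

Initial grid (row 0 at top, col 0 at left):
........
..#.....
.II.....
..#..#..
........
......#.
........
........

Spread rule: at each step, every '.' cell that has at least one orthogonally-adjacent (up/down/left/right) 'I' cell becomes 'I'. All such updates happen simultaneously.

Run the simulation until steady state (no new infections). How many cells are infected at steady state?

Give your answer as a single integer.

Step 0 (initial): 2 infected
Step 1: +4 new -> 6 infected
Step 2: +7 new -> 13 infected
Step 3: +10 new -> 23 infected
Step 4: +8 new -> 31 infected
Step 5: +10 new -> 41 infected
Step 6: +9 new -> 50 infected
Step 7: +4 new -> 54 infected
Step 8: +3 new -> 57 infected
Step 9: +2 new -> 59 infected
Step 10: +1 new -> 60 infected
Step 11: +0 new -> 60 infected

Answer: 60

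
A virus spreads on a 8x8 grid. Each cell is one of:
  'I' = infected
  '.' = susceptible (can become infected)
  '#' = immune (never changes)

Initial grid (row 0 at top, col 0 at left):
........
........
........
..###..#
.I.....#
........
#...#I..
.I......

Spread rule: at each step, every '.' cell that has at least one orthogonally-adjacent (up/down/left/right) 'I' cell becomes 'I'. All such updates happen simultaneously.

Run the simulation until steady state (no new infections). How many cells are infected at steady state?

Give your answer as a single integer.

Answer: 57

Derivation:
Step 0 (initial): 3 infected
Step 1: +10 new -> 13 infected
Step 2: +13 new -> 26 infected
Step 3: +10 new -> 36 infected
Step 4: +6 new -> 42 infected
Step 5: +6 new -> 48 infected
Step 6: +5 new -> 53 infected
Step 7: +3 new -> 56 infected
Step 8: +1 new -> 57 infected
Step 9: +0 new -> 57 infected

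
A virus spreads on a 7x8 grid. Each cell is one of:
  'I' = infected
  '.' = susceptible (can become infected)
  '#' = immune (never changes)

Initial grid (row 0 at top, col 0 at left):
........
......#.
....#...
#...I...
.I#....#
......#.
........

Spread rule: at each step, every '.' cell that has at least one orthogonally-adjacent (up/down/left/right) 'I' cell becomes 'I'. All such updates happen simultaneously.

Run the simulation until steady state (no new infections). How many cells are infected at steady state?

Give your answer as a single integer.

Answer: 50

Derivation:
Step 0 (initial): 2 infected
Step 1: +6 new -> 8 infected
Step 2: +11 new -> 19 infected
Step 3: +13 new -> 32 infected
Step 4: +9 new -> 41 infected
Step 5: +6 new -> 47 infected
Step 6: +2 new -> 49 infected
Step 7: +1 new -> 50 infected
Step 8: +0 new -> 50 infected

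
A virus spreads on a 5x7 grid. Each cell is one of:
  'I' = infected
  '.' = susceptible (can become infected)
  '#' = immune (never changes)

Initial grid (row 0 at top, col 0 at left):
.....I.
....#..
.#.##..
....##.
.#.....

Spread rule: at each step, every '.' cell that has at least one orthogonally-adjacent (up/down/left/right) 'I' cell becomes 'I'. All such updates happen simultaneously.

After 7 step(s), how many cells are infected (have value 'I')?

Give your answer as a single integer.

Step 0 (initial): 1 infected
Step 1: +3 new -> 4 infected
Step 2: +3 new -> 7 infected
Step 3: +3 new -> 10 infected
Step 4: +3 new -> 13 infected
Step 5: +4 new -> 17 infected
Step 6: +3 new -> 20 infected
Step 7: +5 new -> 25 infected

Answer: 25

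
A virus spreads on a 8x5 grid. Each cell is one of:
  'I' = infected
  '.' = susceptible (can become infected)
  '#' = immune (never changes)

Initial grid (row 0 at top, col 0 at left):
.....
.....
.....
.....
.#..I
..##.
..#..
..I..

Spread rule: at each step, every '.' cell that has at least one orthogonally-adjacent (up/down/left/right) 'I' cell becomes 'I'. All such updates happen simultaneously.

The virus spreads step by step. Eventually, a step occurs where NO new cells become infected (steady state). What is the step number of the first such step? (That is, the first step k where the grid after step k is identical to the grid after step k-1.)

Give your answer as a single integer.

Step 0 (initial): 2 infected
Step 1: +5 new -> 7 infected
Step 2: +8 new -> 15 infected
Step 3: +5 new -> 20 infected
Step 4: +5 new -> 25 infected
Step 5: +5 new -> 30 infected
Step 6: +3 new -> 33 infected
Step 7: +2 new -> 35 infected
Step 8: +1 new -> 36 infected
Step 9: +0 new -> 36 infected

Answer: 9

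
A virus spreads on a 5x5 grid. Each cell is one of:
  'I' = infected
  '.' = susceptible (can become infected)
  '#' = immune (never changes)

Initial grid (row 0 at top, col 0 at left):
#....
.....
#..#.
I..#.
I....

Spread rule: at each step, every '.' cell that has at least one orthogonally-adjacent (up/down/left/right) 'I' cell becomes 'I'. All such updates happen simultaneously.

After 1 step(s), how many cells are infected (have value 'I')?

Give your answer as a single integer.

Answer: 4

Derivation:
Step 0 (initial): 2 infected
Step 1: +2 new -> 4 infected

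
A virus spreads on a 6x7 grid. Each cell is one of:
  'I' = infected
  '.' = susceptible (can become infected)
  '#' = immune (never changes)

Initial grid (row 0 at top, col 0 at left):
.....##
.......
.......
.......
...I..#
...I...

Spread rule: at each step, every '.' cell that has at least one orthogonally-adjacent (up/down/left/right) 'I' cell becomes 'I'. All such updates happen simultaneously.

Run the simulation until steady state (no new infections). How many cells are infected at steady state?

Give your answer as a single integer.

Answer: 39

Derivation:
Step 0 (initial): 2 infected
Step 1: +5 new -> 7 infected
Step 2: +7 new -> 14 infected
Step 3: +8 new -> 22 infected
Step 4: +7 new -> 29 infected
Step 5: +6 new -> 35 infected
Step 6: +3 new -> 38 infected
Step 7: +1 new -> 39 infected
Step 8: +0 new -> 39 infected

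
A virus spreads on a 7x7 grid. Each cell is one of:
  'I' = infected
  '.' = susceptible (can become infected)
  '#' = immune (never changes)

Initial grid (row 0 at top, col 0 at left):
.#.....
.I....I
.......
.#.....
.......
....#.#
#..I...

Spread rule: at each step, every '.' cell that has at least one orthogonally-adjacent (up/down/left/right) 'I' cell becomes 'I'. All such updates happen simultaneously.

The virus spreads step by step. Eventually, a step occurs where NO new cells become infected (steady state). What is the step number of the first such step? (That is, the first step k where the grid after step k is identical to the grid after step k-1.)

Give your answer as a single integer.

Step 0 (initial): 3 infected
Step 1: +9 new -> 12 infected
Step 2: +13 new -> 25 infected
Step 3: +14 new -> 39 infected
Step 4: +5 new -> 44 infected
Step 5: +0 new -> 44 infected

Answer: 5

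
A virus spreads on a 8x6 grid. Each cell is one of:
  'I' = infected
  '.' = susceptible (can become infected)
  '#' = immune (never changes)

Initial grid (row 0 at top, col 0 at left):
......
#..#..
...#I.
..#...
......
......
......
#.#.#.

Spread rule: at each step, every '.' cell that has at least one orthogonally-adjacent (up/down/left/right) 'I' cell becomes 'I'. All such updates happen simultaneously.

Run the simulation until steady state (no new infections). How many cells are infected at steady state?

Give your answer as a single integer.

Step 0 (initial): 1 infected
Step 1: +3 new -> 4 infected
Step 2: +5 new -> 9 infected
Step 3: +5 new -> 14 infected
Step 4: +5 new -> 19 infected
Step 5: +6 new -> 25 infected
Step 6: +9 new -> 34 infected
Step 7: +4 new -> 38 infected
Step 8: +3 new -> 41 infected
Step 9: +0 new -> 41 infected

Answer: 41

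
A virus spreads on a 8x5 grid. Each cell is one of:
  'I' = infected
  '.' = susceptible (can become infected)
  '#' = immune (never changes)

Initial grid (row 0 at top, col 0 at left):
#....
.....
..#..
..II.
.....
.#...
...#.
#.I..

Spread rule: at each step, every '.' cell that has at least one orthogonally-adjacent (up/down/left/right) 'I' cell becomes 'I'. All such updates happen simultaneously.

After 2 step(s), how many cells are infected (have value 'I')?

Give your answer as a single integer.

Step 0 (initial): 3 infected
Step 1: +8 new -> 11 infected
Step 2: +10 new -> 21 infected

Answer: 21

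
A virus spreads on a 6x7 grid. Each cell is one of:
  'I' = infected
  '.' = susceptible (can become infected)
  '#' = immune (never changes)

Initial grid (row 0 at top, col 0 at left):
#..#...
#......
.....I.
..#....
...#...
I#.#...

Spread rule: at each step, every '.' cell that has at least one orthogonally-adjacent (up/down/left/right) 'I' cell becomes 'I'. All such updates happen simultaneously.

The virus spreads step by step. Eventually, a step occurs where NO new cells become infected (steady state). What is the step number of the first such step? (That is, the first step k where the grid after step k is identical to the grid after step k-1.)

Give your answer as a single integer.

Step 0 (initial): 2 infected
Step 1: +5 new -> 7 infected
Step 2: +9 new -> 16 infected
Step 3: +11 new -> 27 infected
Step 4: +5 new -> 32 infected
Step 5: +2 new -> 34 infected
Step 6: +1 new -> 35 infected
Step 7: +0 new -> 35 infected

Answer: 7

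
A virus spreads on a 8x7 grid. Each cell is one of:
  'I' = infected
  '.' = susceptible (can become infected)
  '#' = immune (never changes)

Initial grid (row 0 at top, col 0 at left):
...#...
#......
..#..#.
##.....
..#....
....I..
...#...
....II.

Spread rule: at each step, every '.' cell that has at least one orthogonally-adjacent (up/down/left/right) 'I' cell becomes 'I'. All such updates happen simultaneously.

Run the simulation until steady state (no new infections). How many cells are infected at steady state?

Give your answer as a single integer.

Step 0 (initial): 3 infected
Step 1: +7 new -> 10 infected
Step 2: +7 new -> 17 infected
Step 3: +7 new -> 24 infected
Step 4: +8 new -> 32 infected
Step 5: +6 new -> 38 infected
Step 6: +3 new -> 41 infected
Step 7: +3 new -> 44 infected
Step 8: +2 new -> 46 infected
Step 9: +2 new -> 48 infected
Step 10: +0 new -> 48 infected

Answer: 48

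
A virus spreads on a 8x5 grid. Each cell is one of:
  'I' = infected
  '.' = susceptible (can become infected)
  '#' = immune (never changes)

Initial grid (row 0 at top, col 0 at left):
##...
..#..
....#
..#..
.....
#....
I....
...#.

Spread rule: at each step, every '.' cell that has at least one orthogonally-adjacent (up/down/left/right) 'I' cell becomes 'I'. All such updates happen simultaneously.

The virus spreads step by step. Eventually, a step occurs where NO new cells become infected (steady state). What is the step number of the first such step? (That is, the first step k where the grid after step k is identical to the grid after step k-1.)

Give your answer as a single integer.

Step 0 (initial): 1 infected
Step 1: +2 new -> 3 infected
Step 2: +3 new -> 6 infected
Step 3: +4 new -> 10 infected
Step 4: +5 new -> 15 infected
Step 5: +5 new -> 20 infected
Step 6: +5 new -> 25 infected
Step 7: +3 new -> 28 infected
Step 8: +1 new -> 29 infected
Step 9: +2 new -> 31 infected
Step 10: +2 new -> 33 infected
Step 11: +0 new -> 33 infected

Answer: 11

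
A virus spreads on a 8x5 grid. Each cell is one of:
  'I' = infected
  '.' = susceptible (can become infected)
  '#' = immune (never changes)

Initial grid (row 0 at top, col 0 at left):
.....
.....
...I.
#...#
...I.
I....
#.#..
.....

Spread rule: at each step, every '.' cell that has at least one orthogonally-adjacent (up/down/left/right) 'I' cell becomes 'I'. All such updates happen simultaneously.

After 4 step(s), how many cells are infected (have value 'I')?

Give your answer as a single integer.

Answer: 35

Derivation:
Step 0 (initial): 3 infected
Step 1: +9 new -> 12 infected
Step 2: +10 new -> 22 infected
Step 3: +8 new -> 30 infected
Step 4: +5 new -> 35 infected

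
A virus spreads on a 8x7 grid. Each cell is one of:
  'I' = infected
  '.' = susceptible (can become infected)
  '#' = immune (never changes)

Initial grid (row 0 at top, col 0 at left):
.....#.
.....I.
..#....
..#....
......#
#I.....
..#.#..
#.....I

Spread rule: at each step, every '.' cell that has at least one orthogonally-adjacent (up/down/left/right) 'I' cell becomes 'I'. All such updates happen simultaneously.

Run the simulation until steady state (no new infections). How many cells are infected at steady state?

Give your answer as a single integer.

Answer: 48

Derivation:
Step 0 (initial): 3 infected
Step 1: +8 new -> 11 infected
Step 2: +15 new -> 26 infected
Step 3: +14 new -> 40 infected
Step 4: +5 new -> 45 infected
Step 5: +2 new -> 47 infected
Step 6: +1 new -> 48 infected
Step 7: +0 new -> 48 infected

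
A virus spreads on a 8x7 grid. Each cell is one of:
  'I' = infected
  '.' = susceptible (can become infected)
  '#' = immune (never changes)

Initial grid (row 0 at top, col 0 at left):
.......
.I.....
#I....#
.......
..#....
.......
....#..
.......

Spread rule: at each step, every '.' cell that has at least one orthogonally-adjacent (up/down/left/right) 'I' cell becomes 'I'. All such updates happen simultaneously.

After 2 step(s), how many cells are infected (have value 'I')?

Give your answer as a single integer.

Answer: 14

Derivation:
Step 0 (initial): 2 infected
Step 1: +5 new -> 7 infected
Step 2: +7 new -> 14 infected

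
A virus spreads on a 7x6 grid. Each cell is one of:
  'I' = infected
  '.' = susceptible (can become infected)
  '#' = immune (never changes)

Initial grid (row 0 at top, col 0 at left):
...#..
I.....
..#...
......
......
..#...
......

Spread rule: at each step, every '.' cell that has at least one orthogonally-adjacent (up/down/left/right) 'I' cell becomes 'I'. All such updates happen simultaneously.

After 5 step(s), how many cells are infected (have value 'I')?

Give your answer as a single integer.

Answer: 24

Derivation:
Step 0 (initial): 1 infected
Step 1: +3 new -> 4 infected
Step 2: +4 new -> 8 infected
Step 3: +4 new -> 12 infected
Step 4: +5 new -> 17 infected
Step 5: +7 new -> 24 infected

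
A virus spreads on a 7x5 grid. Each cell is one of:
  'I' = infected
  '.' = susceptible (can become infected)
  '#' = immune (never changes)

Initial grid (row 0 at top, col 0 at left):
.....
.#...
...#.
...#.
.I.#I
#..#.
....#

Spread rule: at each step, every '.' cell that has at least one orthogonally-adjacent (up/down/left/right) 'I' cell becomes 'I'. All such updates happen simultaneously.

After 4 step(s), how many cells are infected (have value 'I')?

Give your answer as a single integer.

Step 0 (initial): 2 infected
Step 1: +6 new -> 8 infected
Step 2: +6 new -> 14 infected
Step 3: +5 new -> 19 infected
Step 4: +5 new -> 24 infected

Answer: 24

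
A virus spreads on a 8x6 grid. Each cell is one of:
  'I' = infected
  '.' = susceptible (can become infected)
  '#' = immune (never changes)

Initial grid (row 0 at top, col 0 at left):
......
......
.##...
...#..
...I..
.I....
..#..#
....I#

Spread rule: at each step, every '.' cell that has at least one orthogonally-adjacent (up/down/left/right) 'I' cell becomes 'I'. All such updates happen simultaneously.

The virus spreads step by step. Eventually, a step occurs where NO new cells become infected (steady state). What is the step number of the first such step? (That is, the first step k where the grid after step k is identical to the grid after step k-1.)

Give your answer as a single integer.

Answer: 8

Derivation:
Step 0 (initial): 3 infected
Step 1: +9 new -> 12 infected
Step 2: +10 new -> 22 infected
Step 3: +5 new -> 27 infected
Step 4: +4 new -> 31 infected
Step 5: +4 new -> 35 infected
Step 6: +5 new -> 40 infected
Step 7: +2 new -> 42 infected
Step 8: +0 new -> 42 infected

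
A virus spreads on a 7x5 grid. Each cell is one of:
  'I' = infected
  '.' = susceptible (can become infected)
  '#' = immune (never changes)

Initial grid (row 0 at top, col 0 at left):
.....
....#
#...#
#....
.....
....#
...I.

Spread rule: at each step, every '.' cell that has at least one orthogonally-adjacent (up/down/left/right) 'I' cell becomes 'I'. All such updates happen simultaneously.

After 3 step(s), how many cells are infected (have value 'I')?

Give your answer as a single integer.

Answer: 12

Derivation:
Step 0 (initial): 1 infected
Step 1: +3 new -> 4 infected
Step 2: +3 new -> 7 infected
Step 3: +5 new -> 12 infected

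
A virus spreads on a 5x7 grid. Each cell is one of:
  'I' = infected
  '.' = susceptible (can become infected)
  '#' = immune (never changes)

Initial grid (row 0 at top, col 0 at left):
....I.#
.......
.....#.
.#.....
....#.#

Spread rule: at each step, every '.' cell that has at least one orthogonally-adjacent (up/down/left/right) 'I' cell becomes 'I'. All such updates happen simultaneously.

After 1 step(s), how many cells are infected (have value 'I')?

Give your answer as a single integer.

Step 0 (initial): 1 infected
Step 1: +3 new -> 4 infected

Answer: 4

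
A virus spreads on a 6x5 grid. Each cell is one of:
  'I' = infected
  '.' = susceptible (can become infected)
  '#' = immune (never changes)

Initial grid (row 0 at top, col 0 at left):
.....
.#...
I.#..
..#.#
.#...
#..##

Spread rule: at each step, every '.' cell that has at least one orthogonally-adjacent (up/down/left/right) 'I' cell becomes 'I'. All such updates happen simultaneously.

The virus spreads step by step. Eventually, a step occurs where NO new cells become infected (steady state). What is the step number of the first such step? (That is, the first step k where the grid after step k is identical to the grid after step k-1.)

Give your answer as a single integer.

Answer: 13

Derivation:
Step 0 (initial): 1 infected
Step 1: +3 new -> 4 infected
Step 2: +3 new -> 7 infected
Step 3: +1 new -> 8 infected
Step 4: +1 new -> 9 infected
Step 5: +2 new -> 11 infected
Step 6: +2 new -> 13 infected
Step 7: +2 new -> 15 infected
Step 8: +2 new -> 17 infected
Step 9: +1 new -> 18 infected
Step 10: +2 new -> 20 infected
Step 11: +1 new -> 21 infected
Step 12: +1 new -> 22 infected
Step 13: +0 new -> 22 infected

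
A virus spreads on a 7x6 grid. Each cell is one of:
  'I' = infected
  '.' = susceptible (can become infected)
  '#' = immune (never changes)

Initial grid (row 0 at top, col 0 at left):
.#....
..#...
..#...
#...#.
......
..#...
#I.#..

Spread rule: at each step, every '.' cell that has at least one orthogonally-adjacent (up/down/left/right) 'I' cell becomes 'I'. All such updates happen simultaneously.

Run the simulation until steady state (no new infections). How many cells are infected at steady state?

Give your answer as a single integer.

Step 0 (initial): 1 infected
Step 1: +2 new -> 3 infected
Step 2: +2 new -> 5 infected
Step 3: +3 new -> 8 infected
Step 4: +3 new -> 11 infected
Step 5: +5 new -> 16 infected
Step 6: +4 new -> 20 infected
Step 7: +6 new -> 26 infected
Step 8: +4 new -> 30 infected
Step 9: +3 new -> 33 infected
Step 10: +1 new -> 34 infected
Step 11: +0 new -> 34 infected

Answer: 34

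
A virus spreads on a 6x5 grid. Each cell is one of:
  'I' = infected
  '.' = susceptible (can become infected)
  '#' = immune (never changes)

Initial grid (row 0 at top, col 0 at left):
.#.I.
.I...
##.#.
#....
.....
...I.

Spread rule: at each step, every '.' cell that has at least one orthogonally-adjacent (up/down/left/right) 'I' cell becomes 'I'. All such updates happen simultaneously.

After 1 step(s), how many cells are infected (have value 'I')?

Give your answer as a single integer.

Step 0 (initial): 3 infected
Step 1: +8 new -> 11 infected

Answer: 11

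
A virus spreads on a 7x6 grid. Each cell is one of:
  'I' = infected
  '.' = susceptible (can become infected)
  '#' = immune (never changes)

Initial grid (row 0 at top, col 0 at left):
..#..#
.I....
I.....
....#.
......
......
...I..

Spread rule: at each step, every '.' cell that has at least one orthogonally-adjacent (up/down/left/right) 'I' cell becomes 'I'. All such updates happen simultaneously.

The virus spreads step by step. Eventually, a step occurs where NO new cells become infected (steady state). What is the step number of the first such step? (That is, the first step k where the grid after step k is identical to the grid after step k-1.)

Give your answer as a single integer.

Step 0 (initial): 3 infected
Step 1: +8 new -> 11 infected
Step 2: +10 new -> 21 infected
Step 3: +12 new -> 33 infected
Step 4: +4 new -> 37 infected
Step 5: +2 new -> 39 infected
Step 6: +0 new -> 39 infected

Answer: 6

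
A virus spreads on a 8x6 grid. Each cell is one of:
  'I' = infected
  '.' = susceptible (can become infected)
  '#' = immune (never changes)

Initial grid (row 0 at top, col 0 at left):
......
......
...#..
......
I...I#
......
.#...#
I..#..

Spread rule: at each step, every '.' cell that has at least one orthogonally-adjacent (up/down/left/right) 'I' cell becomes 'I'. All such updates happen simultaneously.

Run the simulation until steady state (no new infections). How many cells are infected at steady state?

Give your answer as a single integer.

Step 0 (initial): 3 infected
Step 1: +8 new -> 11 infected
Step 2: +11 new -> 22 infected
Step 3: +9 new -> 31 infected
Step 4: +7 new -> 38 infected
Step 5: +4 new -> 42 infected
Step 6: +1 new -> 43 infected
Step 7: +0 new -> 43 infected

Answer: 43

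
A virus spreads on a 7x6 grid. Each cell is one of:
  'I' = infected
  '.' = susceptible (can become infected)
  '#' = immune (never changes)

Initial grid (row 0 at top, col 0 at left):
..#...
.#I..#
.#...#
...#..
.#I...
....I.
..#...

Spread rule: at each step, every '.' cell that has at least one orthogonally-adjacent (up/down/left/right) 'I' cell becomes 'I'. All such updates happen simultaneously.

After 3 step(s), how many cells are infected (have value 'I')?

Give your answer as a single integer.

Answer: 27

Derivation:
Step 0 (initial): 3 infected
Step 1: +9 new -> 12 infected
Step 2: +9 new -> 21 infected
Step 3: +6 new -> 27 infected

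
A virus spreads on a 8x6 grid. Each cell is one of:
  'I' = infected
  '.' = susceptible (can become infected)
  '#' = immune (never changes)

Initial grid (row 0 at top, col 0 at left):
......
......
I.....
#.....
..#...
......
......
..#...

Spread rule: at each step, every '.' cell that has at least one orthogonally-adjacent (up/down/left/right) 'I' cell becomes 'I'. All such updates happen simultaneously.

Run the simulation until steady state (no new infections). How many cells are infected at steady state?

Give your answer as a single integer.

Step 0 (initial): 1 infected
Step 1: +2 new -> 3 infected
Step 2: +4 new -> 7 infected
Step 3: +5 new -> 12 infected
Step 4: +6 new -> 18 infected
Step 5: +8 new -> 26 infected
Step 6: +8 new -> 34 infected
Step 7: +5 new -> 39 infected
Step 8: +3 new -> 42 infected
Step 9: +2 new -> 44 infected
Step 10: +1 new -> 45 infected
Step 11: +0 new -> 45 infected

Answer: 45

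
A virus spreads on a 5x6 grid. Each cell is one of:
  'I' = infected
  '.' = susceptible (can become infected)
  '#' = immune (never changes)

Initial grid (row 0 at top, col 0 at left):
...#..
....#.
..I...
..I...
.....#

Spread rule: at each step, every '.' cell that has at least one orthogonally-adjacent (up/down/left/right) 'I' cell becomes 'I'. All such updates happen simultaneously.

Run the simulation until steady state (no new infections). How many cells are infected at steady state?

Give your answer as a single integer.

Answer: 27

Derivation:
Step 0 (initial): 2 infected
Step 1: +6 new -> 8 infected
Step 2: +9 new -> 17 infected
Step 3: +6 new -> 23 infected
Step 4: +2 new -> 25 infected
Step 5: +1 new -> 26 infected
Step 6: +1 new -> 27 infected
Step 7: +0 new -> 27 infected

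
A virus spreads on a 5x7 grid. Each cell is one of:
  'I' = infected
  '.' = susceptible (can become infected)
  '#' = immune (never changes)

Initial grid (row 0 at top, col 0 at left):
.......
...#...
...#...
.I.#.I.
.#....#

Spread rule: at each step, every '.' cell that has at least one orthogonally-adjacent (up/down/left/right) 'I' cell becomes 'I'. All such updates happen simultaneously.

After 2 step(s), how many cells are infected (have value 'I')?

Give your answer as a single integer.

Step 0 (initial): 2 infected
Step 1: +7 new -> 9 infected
Step 2: +9 new -> 18 infected

Answer: 18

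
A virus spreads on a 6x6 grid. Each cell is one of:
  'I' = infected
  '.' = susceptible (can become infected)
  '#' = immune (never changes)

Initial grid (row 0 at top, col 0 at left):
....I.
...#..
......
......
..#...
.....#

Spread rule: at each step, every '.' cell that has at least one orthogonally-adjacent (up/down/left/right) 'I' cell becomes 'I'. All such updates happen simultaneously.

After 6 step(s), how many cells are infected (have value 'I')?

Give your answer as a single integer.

Step 0 (initial): 1 infected
Step 1: +3 new -> 4 infected
Step 2: +3 new -> 7 infected
Step 3: +5 new -> 12 infected
Step 4: +6 new -> 18 infected
Step 5: +6 new -> 24 infected
Step 6: +3 new -> 27 infected

Answer: 27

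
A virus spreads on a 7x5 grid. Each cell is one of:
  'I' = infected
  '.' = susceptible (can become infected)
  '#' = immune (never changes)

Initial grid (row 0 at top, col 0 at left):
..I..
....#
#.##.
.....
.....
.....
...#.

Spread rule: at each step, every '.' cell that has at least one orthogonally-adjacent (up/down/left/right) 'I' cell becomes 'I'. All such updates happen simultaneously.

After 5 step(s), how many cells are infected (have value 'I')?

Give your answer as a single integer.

Step 0 (initial): 1 infected
Step 1: +3 new -> 4 infected
Step 2: +4 new -> 8 infected
Step 3: +2 new -> 10 infected
Step 4: +1 new -> 11 infected
Step 5: +3 new -> 14 infected

Answer: 14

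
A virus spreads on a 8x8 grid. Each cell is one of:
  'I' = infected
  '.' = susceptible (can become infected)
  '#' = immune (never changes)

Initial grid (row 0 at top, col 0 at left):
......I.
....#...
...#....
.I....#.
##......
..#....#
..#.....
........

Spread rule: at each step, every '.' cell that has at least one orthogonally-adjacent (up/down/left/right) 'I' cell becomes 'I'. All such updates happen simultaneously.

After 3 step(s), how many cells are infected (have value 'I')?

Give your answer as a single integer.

Answer: 25

Derivation:
Step 0 (initial): 2 infected
Step 1: +6 new -> 8 infected
Step 2: +9 new -> 17 infected
Step 3: +8 new -> 25 infected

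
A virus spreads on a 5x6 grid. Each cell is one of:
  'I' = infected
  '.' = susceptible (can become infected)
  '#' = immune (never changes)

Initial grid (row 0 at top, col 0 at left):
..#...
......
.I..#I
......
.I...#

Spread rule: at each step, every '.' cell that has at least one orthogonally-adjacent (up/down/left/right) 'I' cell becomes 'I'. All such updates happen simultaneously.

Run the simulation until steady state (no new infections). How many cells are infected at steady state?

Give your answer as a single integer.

Step 0 (initial): 3 infected
Step 1: +8 new -> 11 infected
Step 2: +10 new -> 21 infected
Step 3: +5 new -> 26 infected
Step 4: +1 new -> 27 infected
Step 5: +0 new -> 27 infected

Answer: 27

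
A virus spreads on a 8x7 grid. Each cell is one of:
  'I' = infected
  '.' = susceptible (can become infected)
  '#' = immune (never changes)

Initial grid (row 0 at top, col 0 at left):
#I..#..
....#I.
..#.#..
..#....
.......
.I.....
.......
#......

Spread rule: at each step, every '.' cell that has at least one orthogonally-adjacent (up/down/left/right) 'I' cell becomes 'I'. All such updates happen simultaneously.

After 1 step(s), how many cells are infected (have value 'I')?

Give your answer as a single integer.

Answer: 12

Derivation:
Step 0 (initial): 3 infected
Step 1: +9 new -> 12 infected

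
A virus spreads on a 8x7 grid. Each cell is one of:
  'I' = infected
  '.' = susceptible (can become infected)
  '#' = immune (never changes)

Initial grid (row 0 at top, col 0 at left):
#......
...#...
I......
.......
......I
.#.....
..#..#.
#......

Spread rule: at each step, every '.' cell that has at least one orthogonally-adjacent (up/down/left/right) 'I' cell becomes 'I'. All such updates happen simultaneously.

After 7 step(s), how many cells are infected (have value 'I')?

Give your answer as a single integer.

Step 0 (initial): 2 infected
Step 1: +6 new -> 8 infected
Step 2: +9 new -> 17 infected
Step 3: +12 new -> 29 infected
Step 4: +10 new -> 39 infected
Step 5: +7 new -> 46 infected
Step 6: +3 new -> 49 infected
Step 7: +1 new -> 50 infected

Answer: 50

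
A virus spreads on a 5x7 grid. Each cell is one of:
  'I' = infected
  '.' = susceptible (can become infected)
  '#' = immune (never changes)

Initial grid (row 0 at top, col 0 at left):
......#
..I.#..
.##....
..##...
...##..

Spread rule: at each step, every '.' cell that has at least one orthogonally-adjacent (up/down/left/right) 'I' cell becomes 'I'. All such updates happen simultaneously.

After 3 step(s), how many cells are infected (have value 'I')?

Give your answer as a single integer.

Answer: 12

Derivation:
Step 0 (initial): 1 infected
Step 1: +3 new -> 4 infected
Step 2: +4 new -> 8 infected
Step 3: +4 new -> 12 infected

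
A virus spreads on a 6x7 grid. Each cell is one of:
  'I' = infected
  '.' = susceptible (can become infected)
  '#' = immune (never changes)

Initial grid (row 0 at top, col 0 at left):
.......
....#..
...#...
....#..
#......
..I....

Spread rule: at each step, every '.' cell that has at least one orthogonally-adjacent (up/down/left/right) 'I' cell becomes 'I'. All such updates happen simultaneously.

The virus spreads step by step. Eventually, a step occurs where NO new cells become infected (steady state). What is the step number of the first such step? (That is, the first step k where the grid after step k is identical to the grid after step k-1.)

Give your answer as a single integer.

Step 0 (initial): 1 infected
Step 1: +3 new -> 4 infected
Step 2: +5 new -> 9 infected
Step 3: +5 new -> 14 infected
Step 4: +5 new -> 19 infected
Step 5: +6 new -> 25 infected
Step 6: +5 new -> 30 infected
Step 7: +5 new -> 35 infected
Step 8: +2 new -> 37 infected
Step 9: +1 new -> 38 infected
Step 10: +0 new -> 38 infected

Answer: 10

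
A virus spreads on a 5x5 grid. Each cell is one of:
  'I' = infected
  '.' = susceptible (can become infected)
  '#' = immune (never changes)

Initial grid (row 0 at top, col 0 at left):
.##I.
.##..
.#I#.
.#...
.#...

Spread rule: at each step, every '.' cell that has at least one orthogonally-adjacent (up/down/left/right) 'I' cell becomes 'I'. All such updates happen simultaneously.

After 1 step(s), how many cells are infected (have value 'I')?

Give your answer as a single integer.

Answer: 5

Derivation:
Step 0 (initial): 2 infected
Step 1: +3 new -> 5 infected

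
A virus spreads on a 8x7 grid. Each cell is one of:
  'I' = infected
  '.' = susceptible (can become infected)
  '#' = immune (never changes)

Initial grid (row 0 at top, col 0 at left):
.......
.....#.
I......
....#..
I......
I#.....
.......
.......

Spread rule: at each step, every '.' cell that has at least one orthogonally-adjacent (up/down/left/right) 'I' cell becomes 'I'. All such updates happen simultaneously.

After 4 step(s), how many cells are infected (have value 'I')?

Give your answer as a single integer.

Step 0 (initial): 3 infected
Step 1: +5 new -> 8 infected
Step 2: +7 new -> 15 infected
Step 3: +8 new -> 23 infected
Step 4: +8 new -> 31 infected

Answer: 31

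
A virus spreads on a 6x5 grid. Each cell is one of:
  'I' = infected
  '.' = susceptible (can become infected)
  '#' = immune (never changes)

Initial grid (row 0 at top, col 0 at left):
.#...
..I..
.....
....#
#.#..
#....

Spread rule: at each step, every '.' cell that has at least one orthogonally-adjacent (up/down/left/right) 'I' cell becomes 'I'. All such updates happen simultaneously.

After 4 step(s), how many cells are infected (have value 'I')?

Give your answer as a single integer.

Answer: 20

Derivation:
Step 0 (initial): 1 infected
Step 1: +4 new -> 5 infected
Step 2: +6 new -> 11 infected
Step 3: +6 new -> 17 infected
Step 4: +3 new -> 20 infected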